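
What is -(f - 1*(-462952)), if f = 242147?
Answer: -705099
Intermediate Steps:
-(f - 1*(-462952)) = -(242147 - 1*(-462952)) = -(242147 + 462952) = -1*705099 = -705099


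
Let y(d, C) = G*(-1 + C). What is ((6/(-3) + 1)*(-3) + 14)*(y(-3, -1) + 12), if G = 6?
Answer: 0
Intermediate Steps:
y(d, C) = -6 + 6*C (y(d, C) = 6*(-1 + C) = -6 + 6*C)
((6/(-3) + 1)*(-3) + 14)*(y(-3, -1) + 12) = ((6/(-3) + 1)*(-3) + 14)*((-6 + 6*(-1)) + 12) = ((6*(-1/3) + 1)*(-3) + 14)*((-6 - 6) + 12) = ((-2 + 1)*(-3) + 14)*(-12 + 12) = (-1*(-3) + 14)*0 = (3 + 14)*0 = 17*0 = 0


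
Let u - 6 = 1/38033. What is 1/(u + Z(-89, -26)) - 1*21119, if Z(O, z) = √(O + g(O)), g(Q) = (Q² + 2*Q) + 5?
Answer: -232873695450299517/11026738329050 + 4339527267*√851/11026738329050 ≈ -21119.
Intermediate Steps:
u = 228199/38033 (u = 6 + 1/38033 = 228199/38033 ≈ 6.0000)
g(Q) = 5 + Q² + 2*Q
Z(O, z) = √(5 + O² + 3*O) (Z(O, z) = √(O + (5 + O² + 2*O)) = √(5 + O² + 3*O))
1/(u + Z(-89, -26)) - 1*21119 = 1/(228199/38033 + √(5 + (-89)² + 3*(-89))) - 1*21119 = 1/(228199/38033 + √(5 + 7921 - 267)) - 21119 = 1/(228199/38033 + √7659) - 21119 = 1/(228199/38033 + 3*√851) - 21119 = -21119 + 1/(228199/38033 + 3*√851)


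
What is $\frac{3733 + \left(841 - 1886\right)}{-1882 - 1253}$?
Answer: $- \frac{896}{1045} \approx -0.85742$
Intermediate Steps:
$\frac{3733 + \left(841 - 1886\right)}{-1882 - 1253} = \frac{3733 + \left(841 - 1886\right)}{-3135} = \left(3733 - 1045\right) \left(- \frac{1}{3135}\right) = 2688 \left(- \frac{1}{3135}\right) = - \frac{896}{1045}$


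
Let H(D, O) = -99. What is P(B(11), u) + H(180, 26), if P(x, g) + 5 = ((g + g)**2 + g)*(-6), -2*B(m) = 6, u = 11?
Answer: -3074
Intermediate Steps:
B(m) = -3 (B(m) = -1/2*6 = -3)
P(x, g) = -5 - 24*g**2 - 6*g (P(x, g) = -5 + ((g + g)**2 + g)*(-6) = -5 + ((2*g)**2 + g)*(-6) = -5 + (4*g**2 + g)*(-6) = -5 + (g + 4*g**2)*(-6) = -5 + (-24*g**2 - 6*g) = -5 - 24*g**2 - 6*g)
P(B(11), u) + H(180, 26) = (-5 - 24*11**2 - 6*11) - 99 = (-5 - 24*121 - 66) - 99 = (-5 - 2904 - 66) - 99 = -2975 - 99 = -3074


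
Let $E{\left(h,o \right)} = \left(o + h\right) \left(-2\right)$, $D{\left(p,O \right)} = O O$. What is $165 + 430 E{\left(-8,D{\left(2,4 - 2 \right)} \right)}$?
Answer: $3605$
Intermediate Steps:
$D{\left(p,O \right)} = O^{2}$
$E{\left(h,o \right)} = - 2 h - 2 o$ ($E{\left(h,o \right)} = \left(h + o\right) \left(-2\right) = - 2 h - 2 o$)
$165 + 430 E{\left(-8,D{\left(2,4 - 2 \right)} \right)} = 165 + 430 \left(\left(-2\right) \left(-8\right) - 2 \left(4 - 2\right)^{2}\right) = 165 + 430 \left(16 - 2 \cdot 2^{2}\right) = 165 + 430 \left(16 - 8\right) = 165 + 430 \cdot 8 = 165 + 3440 = 3605$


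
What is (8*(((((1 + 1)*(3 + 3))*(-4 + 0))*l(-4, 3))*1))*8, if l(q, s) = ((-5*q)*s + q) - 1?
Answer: -168960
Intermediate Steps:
l(q, s) = -1 + q - 5*q*s (l(q, s) = (-5*q*s + q) - 1 = (q - 5*q*s) - 1 = -1 + q - 5*q*s)
(8*(((((1 + 1)*(3 + 3))*(-4 + 0))*l(-4, 3))*1))*8 = (8*(((((1 + 1)*(3 + 3))*(-4 + 0))*(-1 - 4 - 5*(-4)*3))*1))*8 = (8*((((2*6)*(-4))*(-1 - 4 + 60))*1))*8 = (8*(((12*(-4))*55)*1))*8 = (8*(-48*55*1))*8 = (8*(-2640*1))*8 = (8*(-2640))*8 = -21120*8 = -168960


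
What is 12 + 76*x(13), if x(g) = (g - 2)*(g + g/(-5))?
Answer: 43532/5 ≈ 8706.4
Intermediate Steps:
x(g) = 4*g*(-2 + g)/5 (x(g) = (-2 + g)*(g + g*(-1/5)) = (-2 + g)*(g - g/5) = (-2 + g)*(4*g/5) = 4*g*(-2 + g)/5)
12 + 76*x(13) = 12 + 76*((4/5)*13*(-2 + 13)) = 12 + 76*((4/5)*13*11) = 12 + 76*(572/5) = 12 + 43472/5 = 43532/5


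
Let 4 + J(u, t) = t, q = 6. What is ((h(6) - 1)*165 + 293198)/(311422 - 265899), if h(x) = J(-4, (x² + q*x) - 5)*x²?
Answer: 667253/45523 ≈ 14.657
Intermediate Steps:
J(u, t) = -4 + t
h(x) = x²*(-9 + x² + 6*x) (h(x) = (-4 + ((x² + 6*x) - 5))*x² = (-4 + (-5 + x² + 6*x))*x² = (-9 + x² + 6*x)*x² = x²*(-9 + x² + 6*x))
((h(6) - 1)*165 + 293198)/(311422 - 265899) = ((6²*(-9 + 6² + 6*6) - 1)*165 + 293198)/(311422 - 265899) = ((36*(-9 + 36 + 36) - 1)*165 + 293198)/45523 = ((36*63 - 1)*165 + 293198)*(1/45523) = ((2268 - 1)*165 + 293198)*(1/45523) = (2267*165 + 293198)*(1/45523) = (374055 + 293198)*(1/45523) = 667253*(1/45523) = 667253/45523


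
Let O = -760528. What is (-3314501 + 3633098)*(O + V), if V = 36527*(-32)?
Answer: -614698503024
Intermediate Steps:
V = -1168864
(-3314501 + 3633098)*(O + V) = (-3314501 + 3633098)*(-760528 - 1168864) = 318597*(-1929392) = -614698503024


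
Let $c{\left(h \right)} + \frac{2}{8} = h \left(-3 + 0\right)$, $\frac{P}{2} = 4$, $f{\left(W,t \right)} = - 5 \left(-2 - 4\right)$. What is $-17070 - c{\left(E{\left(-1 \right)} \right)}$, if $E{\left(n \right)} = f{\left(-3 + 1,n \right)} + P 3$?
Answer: $- \frac{67631}{4} \approx -16908.0$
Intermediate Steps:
$f{\left(W,t \right)} = 30$ ($f{\left(W,t \right)} = \left(-5\right) \left(-6\right) = 30$)
$P = 8$ ($P = 2 \cdot 4 = 8$)
$E{\left(n \right)} = 54$ ($E{\left(n \right)} = 30 + 8 \cdot 3 = 30 + 24 = 54$)
$c{\left(h \right)} = - \frac{1}{4} - 3 h$ ($c{\left(h \right)} = - \frac{1}{4} + h \left(-3 + 0\right) = - \frac{1}{4} + h \left(-3\right) = - \frac{1}{4} - 3 h$)
$-17070 - c{\left(E{\left(-1 \right)} \right)} = -17070 - \left(- \frac{1}{4} - 162\right) = -17070 - - \frac{649}{4} = -17070 + \frac{649}{4} = - \frac{67631}{4}$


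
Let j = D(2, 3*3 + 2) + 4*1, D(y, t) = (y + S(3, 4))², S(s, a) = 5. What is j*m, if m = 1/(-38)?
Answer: -53/38 ≈ -1.3947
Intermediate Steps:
m = -1/38 ≈ -0.026316
D(y, t) = (5 + y)² (D(y, t) = (y + 5)² = (5 + y)²)
j = 53 (j = (5 + 2)² + 4*1 = 7² + 4 = 49 + 4 = 53)
j*m = 53*(-1/38) = -53/38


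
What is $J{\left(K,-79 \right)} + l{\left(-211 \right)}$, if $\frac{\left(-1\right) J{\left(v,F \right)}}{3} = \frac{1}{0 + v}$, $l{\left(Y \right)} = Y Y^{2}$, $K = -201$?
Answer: $- \frac{629393376}{67} \approx -9.3939 \cdot 10^{6}$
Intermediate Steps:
$l{\left(Y \right)} = Y^{3}$
$J{\left(v,F \right)} = - \frac{3}{v}$ ($J{\left(v,F \right)} = - \frac{3}{0 + v} = - \frac{3}{v}$)
$J{\left(K,-79 \right)} + l{\left(-211 \right)} = - \frac{3}{-201} + \left(-211\right)^{3} = \left(-3\right) \left(- \frac{1}{201}\right) - 9393931 = \frac{1}{67} - 9393931 = - \frac{629393376}{67}$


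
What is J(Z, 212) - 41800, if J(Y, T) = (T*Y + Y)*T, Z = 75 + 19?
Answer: 4202864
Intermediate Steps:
Z = 94
J(Y, T) = T*(Y + T*Y) (J(Y, T) = (Y + T*Y)*T = T*(Y + T*Y))
J(Z, 212) - 41800 = 212*94*(1 + 212) - 41800 = 212*94*213 - 41800 = 4244664 - 41800 = 4202864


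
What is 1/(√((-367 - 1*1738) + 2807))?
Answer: √78/234 ≈ 0.037743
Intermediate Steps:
1/(√((-367 - 1*1738) + 2807)) = 1/(√((-367 - 1738) + 2807)) = 1/(√(-2105 + 2807)) = 1/(√702) = 1/(3*√78) = √78/234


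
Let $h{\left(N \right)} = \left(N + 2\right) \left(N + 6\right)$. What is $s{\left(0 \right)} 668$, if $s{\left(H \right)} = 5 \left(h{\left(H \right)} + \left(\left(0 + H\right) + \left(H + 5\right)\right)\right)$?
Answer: $56780$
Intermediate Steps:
$h{\left(N \right)} = \left(2 + N\right) \left(6 + N\right)$
$s{\left(H \right)} = 85 + 5 H^{2} + 50 H$ ($s{\left(H \right)} = 5 \left(\left(12 + H^{2} + 8 H\right) + \left(\left(0 + H\right) + \left(H + 5\right)\right)\right) = 5 \left(\left(12 + H^{2} + 8 H\right) + \left(H + \left(5 + H\right)\right)\right) = 5 \left(\left(12 + H^{2} + 8 H\right) + \left(5 + 2 H\right)\right) = 5 \left(17 + H^{2} + 10 H\right) = 85 + 5 H^{2} + 50 H$)
$s{\left(0 \right)} 668 = \left(85 + 5 \cdot 0^{2} + 50 \cdot 0\right) 668 = \left(85 + 5 \cdot 0 + 0\right) 668 = \left(85 + 0 + 0\right) 668 = 85 \cdot 668 = 56780$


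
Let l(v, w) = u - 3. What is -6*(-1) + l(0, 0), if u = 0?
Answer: 3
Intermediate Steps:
l(v, w) = -3 (l(v, w) = 0 - 3 = -3)
-6*(-1) + l(0, 0) = -6*(-1) - 3 = 6 - 3 = 3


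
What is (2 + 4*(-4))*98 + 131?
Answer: -1241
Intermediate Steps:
(2 + 4*(-4))*98 + 131 = (2 - 16)*98 + 131 = -14*98 + 131 = -1372 + 131 = -1241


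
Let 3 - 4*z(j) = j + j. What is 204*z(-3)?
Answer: 459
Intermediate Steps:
z(j) = 3/4 - j/2 (z(j) = 3/4 - (j + j)/4 = 3/4 - j/2)
204*z(-3) = 204*(3/4 - 1/2*(-3)) = 204*(3/4 + 3/2) = 204*(9/4) = 459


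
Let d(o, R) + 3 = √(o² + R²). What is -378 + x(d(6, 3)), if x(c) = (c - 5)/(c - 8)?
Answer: -28685/76 - 9*√5/76 ≈ -377.70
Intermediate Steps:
d(o, R) = -3 + √(R² + o²) (d(o, R) = -3 + √(o² + R²) = -3 + √(R² + o²))
x(c) = (-5 + c)/(-8 + c)
-378 + x(d(6, 3)) = -378 + (-5 + (-3 + √(3² + 6²)))/(-8 + (-3 + √(3² + 6²))) = -378 + (-5 + (-3 + √(9 + 36)))/(-8 + (-3 + √(9 + 36))) = -378 + (-5 + (-3 + √45))/(-8 + (-3 + √45)) = -378 + (-5 + (-3 + 3*√5))/(-8 + (-3 + 3*√5)) = -378 + (-8 + 3*√5)/(-11 + 3*√5)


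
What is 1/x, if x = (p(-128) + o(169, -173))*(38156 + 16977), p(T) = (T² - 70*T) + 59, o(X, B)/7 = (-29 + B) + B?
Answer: 1/1255819474 ≈ 7.9629e-10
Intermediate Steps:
o(X, B) = -203 + 14*B (o(X, B) = 7*((-29 + B) + B) = 7*(-29 + 2*B) = -203 + 14*B)
p(T) = 59 + T² - 70*T
x = 1255819474 (x = ((59 + (-128)² - 70*(-128)) + (-203 + 14*(-173)))*(38156 + 16977) = ((59 + 16384 + 8960) + (-203 - 2422))*55133 = (25403 - 2625)*55133 = 22778*55133 = 1255819474)
1/x = 1/1255819474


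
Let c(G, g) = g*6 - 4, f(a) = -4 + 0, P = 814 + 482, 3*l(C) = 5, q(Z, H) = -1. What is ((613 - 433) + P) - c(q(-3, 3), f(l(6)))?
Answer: 1504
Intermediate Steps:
l(C) = 5/3 (l(C) = (⅓)*5 = 5/3)
P = 1296
f(a) = -4
c(G, g) = -4 + 6*g (c(G, g) = 6*g - 4 = -4 + 6*g)
((613 - 433) + P) - c(q(-3, 3), f(l(6))) = ((613 - 433) + 1296) - (-4 + 6*(-4)) = (180 + 1296) - (-4 - 24) = 1476 - 1*(-28) = 1476 + 28 = 1504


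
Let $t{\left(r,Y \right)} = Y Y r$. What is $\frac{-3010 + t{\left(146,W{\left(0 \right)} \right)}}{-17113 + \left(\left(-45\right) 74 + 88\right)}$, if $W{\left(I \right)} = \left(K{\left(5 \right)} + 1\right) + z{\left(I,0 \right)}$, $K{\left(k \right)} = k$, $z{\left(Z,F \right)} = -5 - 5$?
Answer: $\frac{674}{20355} \approx 0.033112$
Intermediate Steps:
$z{\left(Z,F \right)} = -10$
$W{\left(I \right)} = -4$ ($W{\left(I \right)} = \left(5 + 1\right) - 10 = 6 - 10 = -4$)
$t{\left(r,Y \right)} = r Y^{2}$ ($t{\left(r,Y \right)} = Y^{2} r = r Y^{2}$)
$\frac{-3010 + t{\left(146,W{\left(0 \right)} \right)}}{-17113 + \left(\left(-45\right) 74 + 88\right)} = \frac{-3010 + 146 \left(-4\right)^{2}}{-17113 + \left(\left(-45\right) 74 + 88\right)} = \frac{-3010 + 146 \cdot 16}{-17113 + \left(-3330 + 88\right)} = \frac{-3010 + 2336}{-17113 - 3242} = - \frac{674}{-20355} = \left(-674\right) \left(- \frac{1}{20355}\right) = \frac{674}{20355}$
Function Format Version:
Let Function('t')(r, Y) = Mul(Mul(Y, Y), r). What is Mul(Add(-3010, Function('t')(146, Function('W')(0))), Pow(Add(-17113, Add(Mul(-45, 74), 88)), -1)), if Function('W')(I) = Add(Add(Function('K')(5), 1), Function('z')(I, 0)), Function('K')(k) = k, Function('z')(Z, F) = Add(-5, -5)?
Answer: Rational(674, 20355) ≈ 0.033112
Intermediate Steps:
Function('z')(Z, F) = -10
Function('W')(I) = -4 (Function('W')(I) = Add(Add(5, 1), -10) = Add(6, -10) = -4)
Function('t')(r, Y) = Mul(r, Pow(Y, 2)) (Function('t')(r, Y) = Mul(Pow(Y, 2), r) = Mul(r, Pow(Y, 2)))
Mul(Add(-3010, Function('t')(146, Function('W')(0))), Pow(Add(-17113, Add(Mul(-45, 74), 88)), -1)) = Mul(Add(-3010, Mul(146, Pow(-4, 2))), Pow(Add(-17113, Add(Mul(-45, 74), 88)), -1)) = Mul(Add(-3010, Mul(146, 16)), Pow(Add(-17113, Add(-3330, 88)), -1)) = Mul(Add(-3010, 2336), Pow(Add(-17113, -3242), -1)) = Mul(-674, Pow(-20355, -1)) = Mul(-674, Rational(-1, 20355)) = Rational(674, 20355)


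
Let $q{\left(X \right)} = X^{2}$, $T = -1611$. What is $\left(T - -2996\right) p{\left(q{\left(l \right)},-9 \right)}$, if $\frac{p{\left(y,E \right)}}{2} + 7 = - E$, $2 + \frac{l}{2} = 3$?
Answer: $5540$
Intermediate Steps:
$l = 2$ ($l = -4 + 2 \cdot 3 = -4 + 6 = 2$)
$p{\left(y,E \right)} = -14 - 2 E$ ($p{\left(y,E \right)} = -14 + 2 \left(- E\right) = -14 - 2 E$)
$\left(T - -2996\right) p{\left(q{\left(l \right)},-9 \right)} = \left(-1611 - -2996\right) \left(-14 - -18\right) = \left(-1611 + 2996\right) \left(-14 + 18\right) = 1385 \cdot 4 = 5540$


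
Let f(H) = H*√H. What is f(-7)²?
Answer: -343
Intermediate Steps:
f(H) = H^(3/2)
f(-7)² = ((-7)^(3/2))² = (-7*I*√7)² = -343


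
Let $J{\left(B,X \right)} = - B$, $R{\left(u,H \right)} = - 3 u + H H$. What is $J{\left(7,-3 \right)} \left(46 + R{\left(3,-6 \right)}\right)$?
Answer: $-511$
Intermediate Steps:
$R{\left(u,H \right)} = H^{2} - 3 u$ ($R{\left(u,H \right)} = - 3 u + H^{2} = H^{2} - 3 u$)
$J{\left(7,-3 \right)} \left(46 + R{\left(3,-6 \right)}\right) = \left(-1\right) 7 \left(46 + \left(\left(-6\right)^{2} - 9\right)\right) = - 7 \left(46 + \left(36 - 9\right)\right) = - 7 \left(46 + 27\right) = \left(-7\right) 73 = -511$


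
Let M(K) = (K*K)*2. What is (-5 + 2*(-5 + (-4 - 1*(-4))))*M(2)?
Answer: -120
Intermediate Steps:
M(K) = 2*K² (M(K) = K²*2 = 2*K²)
(-5 + 2*(-5 + (-4 - 1*(-4))))*M(2) = (-5 + 2*(-5 + (-4 - 1*(-4))))*(2*2²) = (-5 + 2*(-5 + (-4 + 4)))*(2*4) = (-5 + 2*(-5 + 0))*8 = (-5 + 2*(-5))*8 = (-5 - 10)*8 = -15*8 = -120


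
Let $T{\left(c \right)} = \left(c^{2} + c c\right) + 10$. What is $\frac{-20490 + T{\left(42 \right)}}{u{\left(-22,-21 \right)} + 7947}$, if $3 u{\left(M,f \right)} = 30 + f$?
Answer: $- \frac{8476}{3975} \approx -2.1323$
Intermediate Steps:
$T{\left(c \right)} = 10 + 2 c^{2}$ ($T{\left(c \right)} = \left(c^{2} + c^{2}\right) + 10 = 2 c^{2} + 10 = 10 + 2 c^{2}$)
$u{\left(M,f \right)} = 10 + \frac{f}{3}$ ($u{\left(M,f \right)} = \frac{30 + f}{3} = 10 + \frac{f}{3}$)
$\frac{-20490 + T{\left(42 \right)}}{u{\left(-22,-21 \right)} + 7947} = \frac{-20490 + \left(10 + 2 \cdot 42^{2}\right)}{\left(10 + \frac{1}{3} \left(-21\right)\right) + 7947} = \frac{-20490 + \left(10 + 2 \cdot 1764\right)}{\left(10 - 7\right) + 7947} = \frac{-20490 + \left(10 + 3528\right)}{3 + 7947} = \frac{-20490 + 3538}{7950} = \left(-16952\right) \frac{1}{7950} = - \frac{8476}{3975}$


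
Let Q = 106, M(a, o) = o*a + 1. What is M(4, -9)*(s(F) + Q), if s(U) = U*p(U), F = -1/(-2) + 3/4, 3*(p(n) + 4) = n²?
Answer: -683095/192 ≈ -3557.8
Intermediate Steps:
M(a, o) = 1 + a*o (M(a, o) = a*o + 1 = 1 + a*o)
p(n) = -4 + n²/3
F = 5/4 (F = -1*(-½) + 3*(¼) = ½ + ¾ = 5/4 ≈ 1.2500)
s(U) = U*(-4 + U²/3)
M(4, -9)*(s(F) + Q) = (1 + 4*(-9))*((⅓)*(5/4)*(-12 + (5/4)²) + 106) = (1 - 36)*((⅓)*(5/4)*(-12 + 25/16) + 106) = -35*((⅓)*(5/4)*(-167/16) + 106) = -35*(-835/192 + 106) = -35*19517/192 = -683095/192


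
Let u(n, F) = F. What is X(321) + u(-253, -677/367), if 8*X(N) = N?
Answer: 112391/2936 ≈ 38.280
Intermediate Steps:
X(N) = N/8
X(321) + u(-253, -677/367) = (⅛)*321 - 677/367 = 321/8 - 677*1/367 = 321/8 - 677/367 = 112391/2936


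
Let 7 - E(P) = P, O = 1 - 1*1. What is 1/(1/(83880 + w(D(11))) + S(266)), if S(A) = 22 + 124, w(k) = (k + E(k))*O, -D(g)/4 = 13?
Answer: 83880/12246481 ≈ 0.0068493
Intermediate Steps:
D(g) = -52 (D(g) = -4*13 = -52)
O = 0 (O = 1 - 1 = 0)
E(P) = 7 - P
w(k) = 0 (w(k) = (k + (7 - k))*0 = 7*0 = 0)
S(A) = 146
1/(1/(83880 + w(D(11))) + S(266)) = 1/(1/(83880 + 0) + 146) = 1/(1/83880 + 146) = 1/(12246481/83880) = 83880/12246481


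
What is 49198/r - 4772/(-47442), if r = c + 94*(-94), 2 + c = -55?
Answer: -1145807060/210950853 ≈ -5.4316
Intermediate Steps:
c = -57 (c = -2 - 55 = -57)
r = -8893 (r = -57 + 94*(-94) = -57 - 8836 = -8893)
49198/r - 4772/(-47442) = 49198/(-8893) - 4772/(-47442) = 49198*(-1/8893) - 4772*(-1/47442) = -49198/8893 + 2386/23721 = -1145807060/210950853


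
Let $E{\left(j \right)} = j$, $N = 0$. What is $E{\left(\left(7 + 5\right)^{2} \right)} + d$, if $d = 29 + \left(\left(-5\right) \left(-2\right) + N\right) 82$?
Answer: $993$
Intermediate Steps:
$d = 849$ ($d = 29 + \left(\left(-5\right) \left(-2\right) + 0\right) 82 = 29 + \left(10 + 0\right) 82 = 29 + 10 \cdot 82 = 29 + 820 = 849$)
$E{\left(\left(7 + 5\right)^{2} \right)} + d = \left(7 + 5\right)^{2} + 849 = 12^{2} + 849 = 144 + 849 = 993$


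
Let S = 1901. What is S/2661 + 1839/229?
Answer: 5328908/609369 ≈ 8.7450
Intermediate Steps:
S/2661 + 1839/229 = 1901/2661 + 1839/229 = 5328908/609369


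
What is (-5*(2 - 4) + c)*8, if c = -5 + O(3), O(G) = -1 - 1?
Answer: 24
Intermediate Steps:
O(G) = -2
c = -7 (c = -5 - 2 = -7)
(-5*(2 - 4) + c)*8 = (-5*(2 - 4) - 7)*8 = (-5*(-2) - 7)*8 = (10 - 7)*8 = 3*8 = 24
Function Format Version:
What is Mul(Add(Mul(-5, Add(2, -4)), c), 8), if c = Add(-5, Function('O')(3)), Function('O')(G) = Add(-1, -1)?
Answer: 24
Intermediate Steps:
Function('O')(G) = -2
c = -7 (c = Add(-5, -2) = -7)
Mul(Add(Mul(-5, Add(2, -4)), c), 8) = Mul(Add(Mul(-5, Add(2, -4)), -7), 8) = Mul(Add(Mul(-5, -2), -7), 8) = Mul(Add(10, -7), 8) = Mul(3, 8) = 24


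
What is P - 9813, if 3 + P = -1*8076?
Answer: -17892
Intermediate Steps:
P = -8079 (P = -3 - 1*8076 = -3 - 8076 = -8079)
P - 9813 = -8079 - 9813 = -17892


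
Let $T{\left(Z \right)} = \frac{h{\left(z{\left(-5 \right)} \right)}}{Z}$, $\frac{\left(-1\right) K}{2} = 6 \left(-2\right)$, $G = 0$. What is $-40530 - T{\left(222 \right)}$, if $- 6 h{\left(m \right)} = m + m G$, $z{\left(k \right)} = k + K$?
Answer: $- \frac{53985941}{1332} \approx -40530.0$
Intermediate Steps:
$K = 24$ ($K = - 2 \cdot 6 \left(-2\right) = \left(-2\right) \left(-12\right) = 24$)
$z{\left(k \right)} = 24 + k$ ($z{\left(k \right)} = k + 24 = 24 + k$)
$h{\left(m \right)} = - \frac{m}{6}$ ($h{\left(m \right)} = - \frac{m + m 0}{6} = - \frac{m + 0}{6} = - \frac{m}{6}$)
$T{\left(Z \right)} = - \frac{19}{6 Z}$ ($T{\left(Z \right)} = \frac{\left(- \frac{1}{6}\right) \left(24 - 5\right)}{Z} = \frac{\left(- \frac{1}{6}\right) 19}{Z} = - \frac{19}{6 Z}$)
$-40530 - T{\left(222 \right)} = -40530 - - \frac{19}{6 \cdot 222} = -40530 - \left(- \frac{19}{6}\right) \frac{1}{222} = -40530 - - \frac{19}{1332} = -40530 + \frac{19}{1332} = - \frac{53985941}{1332}$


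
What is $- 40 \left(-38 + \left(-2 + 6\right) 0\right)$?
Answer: $1520$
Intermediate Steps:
$- 40 \left(-38 + \left(-2 + 6\right) 0\right) = - 40 \left(-38 + 4 \cdot 0\right) = - 40 \left(-38 + 0\right) = \left(-40\right) \left(-38\right) = 1520$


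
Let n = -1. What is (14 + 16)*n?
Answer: -30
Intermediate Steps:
(14 + 16)*n = (14 + 16)*(-1) = 30*(-1) = -30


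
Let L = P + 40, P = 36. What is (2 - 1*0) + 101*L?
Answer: 7678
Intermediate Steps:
L = 76 (L = 36 + 40 = 76)
(2 - 1*0) + 101*L = (2 - 1*0) + 101*76 = (2 + 0) + 7676 = 2 + 7676 = 7678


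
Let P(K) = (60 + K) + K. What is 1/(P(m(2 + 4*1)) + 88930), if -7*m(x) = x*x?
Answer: 7/622858 ≈ 1.1239e-5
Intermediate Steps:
m(x) = -x²/7 (m(x) = -x*x/7 = -x²/7)
P(K) = 60 + 2*K
1/(P(m(2 + 4*1)) + 88930) = 1/((60 + 2*(-(2 + 4*1)²/7)) + 88930) = 1/((60 + 2*(-(2 + 4)²/7)) + 88930) = 1/((60 + 2*(-⅐*6²)) + 88930) = 1/((60 + 2*(-⅐*36)) + 88930) = 1/((60 + 2*(-36/7)) + 88930) = 1/((60 - 72/7) + 88930) = 1/(348/7 + 88930) = 1/(622858/7) = 7/622858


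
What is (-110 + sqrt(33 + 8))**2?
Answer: (110 - sqrt(41))**2 ≈ 10732.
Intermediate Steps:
(-110 + sqrt(33 + 8))**2 = (-110 + sqrt(41))**2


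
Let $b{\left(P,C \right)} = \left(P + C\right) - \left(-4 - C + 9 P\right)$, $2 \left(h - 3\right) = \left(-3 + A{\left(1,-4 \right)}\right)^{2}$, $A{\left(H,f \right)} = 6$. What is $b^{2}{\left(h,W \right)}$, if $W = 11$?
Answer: $1156$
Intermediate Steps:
$h = \frac{15}{2}$ ($h = 3 + \frac{\left(-3 + 6\right)^{2}}{2} = 3 + \frac{3^{2}}{2} = 3 + \frac{1}{2} \cdot 9 = 3 + \frac{9}{2} = \frac{15}{2} \approx 7.5$)
$b{\left(P,C \right)} = 4 - 8 P + 2 C$ ($b{\left(P,C \right)} = \left(C + P\right) - \left(-4 - C + 9 P\right) = \left(C + P\right) + \left(4 + C - 9 P\right) = 4 - 8 P + 2 C$)
$b^{2}{\left(h,W \right)} = \left(4 - 60 + 2 \cdot 11\right)^{2} = \left(4 - 60 + 22\right)^{2} = \left(-34\right)^{2} = 1156$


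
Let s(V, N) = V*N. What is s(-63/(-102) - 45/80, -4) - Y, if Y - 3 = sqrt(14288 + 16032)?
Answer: -219/68 - 4*sqrt(1895) ≈ -177.35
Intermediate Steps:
Y = 3 + 4*sqrt(1895) (Y = 3 + sqrt(14288 + 16032) = 3 + sqrt(30320) = 3 + 4*sqrt(1895) ≈ 177.13)
s(V, N) = N*V
s(-63/(-102) - 45/80, -4) - Y = -4*(-63/(-102) - 45/80) - (3 + 4*sqrt(1895)) = -4*(-63*(-1/102) - 45*1/80) + (-3 - 4*sqrt(1895)) = -4*(21/34 - 9/16) + (-3 - 4*sqrt(1895)) = -4*15/272 + (-3 - 4*sqrt(1895)) = -15/68 + (-3 - 4*sqrt(1895)) = -219/68 - 4*sqrt(1895)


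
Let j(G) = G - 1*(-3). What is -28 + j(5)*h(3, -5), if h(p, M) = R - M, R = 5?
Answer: 52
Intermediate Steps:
h(p, M) = 5 - M
j(G) = 3 + G (j(G) = G + 3 = 3 + G)
-28 + j(5)*h(3, -5) = -28 + (3 + 5)*(5 - 1*(-5)) = -28 + 8*(5 + 5) = -28 + 8*10 = -28 + 80 = 52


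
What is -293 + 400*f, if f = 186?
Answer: 74107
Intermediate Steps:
-293 + 400*f = -293 + 400*186 = -293 + 74400 = 74107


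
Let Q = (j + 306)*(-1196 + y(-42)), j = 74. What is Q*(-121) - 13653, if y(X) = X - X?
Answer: 54978427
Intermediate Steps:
y(X) = 0
Q = -454480 (Q = (74 + 306)*(-1196 + 0) = 380*(-1196) = -454480)
Q*(-121) - 13653 = -454480*(-121) - 13653 = 54992080 - 13653 = 54978427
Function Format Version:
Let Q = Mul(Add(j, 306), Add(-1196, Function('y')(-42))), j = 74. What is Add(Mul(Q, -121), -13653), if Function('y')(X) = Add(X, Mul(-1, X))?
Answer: 54978427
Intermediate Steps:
Function('y')(X) = 0
Q = -454480 (Q = Mul(Add(74, 306), Add(-1196, 0)) = Mul(380, -1196) = -454480)
Add(Mul(Q, -121), -13653) = Add(Mul(-454480, -121), -13653) = Add(54992080, -13653) = 54978427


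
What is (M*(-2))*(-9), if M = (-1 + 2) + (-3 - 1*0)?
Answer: -36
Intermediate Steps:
M = -2 (M = 1 + (-3 + 0) = 1 - 3 = -2)
(M*(-2))*(-9) = -2*(-2)*(-9) = 4*(-9) = -36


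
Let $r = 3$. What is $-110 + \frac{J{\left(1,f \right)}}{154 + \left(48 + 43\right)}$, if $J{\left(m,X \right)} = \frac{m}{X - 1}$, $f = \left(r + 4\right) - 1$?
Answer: $- \frac{134749}{1225} \approx -110.0$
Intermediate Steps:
$f = 6$ ($f = \left(3 + 4\right) - 1 = 7 - 1 = 6$)
$J{\left(m,X \right)} = \frac{m}{-1 + X}$
$-110 + \frac{J{\left(1,f \right)}}{154 + \left(48 + 43\right)} = -110 + \frac{1 \frac{1}{-1 + 6}}{154 + \left(48 + 43\right)} = -110 + \frac{1 \cdot \frac{1}{5}}{154 + 91} = -110 + \frac{1 \cdot \frac{1}{5}}{245} = -110 + \frac{1}{245} \cdot \frac{1}{5} = -110 + \frac{1}{1225} = - \frac{134749}{1225}$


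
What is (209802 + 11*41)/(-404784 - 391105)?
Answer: -210253/795889 ≈ -0.26417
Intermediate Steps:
(209802 + 11*41)/(-404784 - 391105) = (209802 + 451)/(-795889) = 210253*(-1/795889) = -210253/795889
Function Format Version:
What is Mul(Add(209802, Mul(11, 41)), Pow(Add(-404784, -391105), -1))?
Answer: Rational(-210253, 795889) ≈ -0.26417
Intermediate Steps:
Mul(Add(209802, Mul(11, 41)), Pow(Add(-404784, -391105), -1)) = Mul(Add(209802, 451), Pow(-795889, -1)) = Mul(210253, Rational(-1, 795889)) = Rational(-210253, 795889)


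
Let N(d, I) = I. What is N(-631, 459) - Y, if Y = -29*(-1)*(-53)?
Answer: 1996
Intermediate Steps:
Y = -1537 (Y = 29*(-53) = -1537)
N(-631, 459) - Y = 459 - 1*(-1537) = 459 + 1537 = 1996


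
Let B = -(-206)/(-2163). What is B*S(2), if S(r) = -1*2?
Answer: 4/21 ≈ 0.19048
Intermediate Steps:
S(r) = -2
B = -2/21 (B = -(-206)*(-1)/2163 = -1*2/21 = -2/21 ≈ -0.095238)
B*S(2) = -2/21*(-2) = 4/21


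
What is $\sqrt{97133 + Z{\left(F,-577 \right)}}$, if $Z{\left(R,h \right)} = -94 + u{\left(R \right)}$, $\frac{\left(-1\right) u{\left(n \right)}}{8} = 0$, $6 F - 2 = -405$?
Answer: $\sqrt{97039} \approx 311.51$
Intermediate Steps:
$F = - \frac{403}{6}$ ($F = \frac{1}{3} + \frac{1}{6} \left(-405\right) = \frac{1}{3} - \frac{135}{2} = - \frac{403}{6} \approx -67.167$)
$u{\left(n \right)} = 0$ ($u{\left(n \right)} = \left(-8\right) 0 = 0$)
$Z{\left(R,h \right)} = -94$ ($Z{\left(R,h \right)} = -94 + 0 = -94$)
$\sqrt{97133 + Z{\left(F,-577 \right)}} = \sqrt{97133 - 94} = \sqrt{97039}$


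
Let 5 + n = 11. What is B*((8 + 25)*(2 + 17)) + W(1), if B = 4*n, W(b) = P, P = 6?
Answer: 15054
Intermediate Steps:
n = 6 (n = -5 + 11 = 6)
W(b) = 6
B = 24 (B = 4*6 = 24)
B*((8 + 25)*(2 + 17)) + W(1) = 24*((8 + 25)*(2 + 17)) + 6 = 24*(33*19) + 6 = 24*627 + 6 = 15048 + 6 = 15054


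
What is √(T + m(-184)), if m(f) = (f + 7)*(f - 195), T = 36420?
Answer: √103503 ≈ 321.72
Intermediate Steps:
m(f) = (-195 + f)*(7 + f) (m(f) = (7 + f)*(-195 + f) = (-195 + f)*(7 + f))
√(T + m(-184)) = √(36420 + (-1365 + (-184)² - 188*(-184))) = √(36420 + (-1365 + 33856 + 34592)) = √(36420 + 67083) = √103503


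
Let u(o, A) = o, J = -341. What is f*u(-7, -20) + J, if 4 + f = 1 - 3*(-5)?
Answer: -425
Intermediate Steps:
f = 12 (f = -4 + (1 - 3*(-5)) = -4 + (1 + 15) = -4 + 16 = 12)
f*u(-7, -20) + J = 12*(-7) - 341 = -84 - 341 = -425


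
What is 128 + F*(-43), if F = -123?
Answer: 5417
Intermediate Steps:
128 + F*(-43) = 128 - 123*(-43) = 128 + 5289 = 5417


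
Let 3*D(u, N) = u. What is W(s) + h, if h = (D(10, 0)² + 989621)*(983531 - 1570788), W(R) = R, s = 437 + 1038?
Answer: -5230515448798/9 ≈ -5.8117e+11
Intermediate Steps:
s = 1475
D(u, N) = u/3
h = -5230515462073/9 (h = (((⅓)*10)² + 989621)*(983531 - 1570788) = ((10/3)² + 989621)*(-587257) = (100/9 + 989621)*(-587257) = (8906689/9)*(-587257) = -5230515462073/9 ≈ -5.8117e+11)
W(s) + h = 1475 - 5230515462073/9 = -5230515448798/9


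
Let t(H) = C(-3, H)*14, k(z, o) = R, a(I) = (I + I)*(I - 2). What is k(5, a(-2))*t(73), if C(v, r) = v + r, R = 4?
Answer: 3920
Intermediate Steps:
a(I) = 2*I*(-2 + I) (a(I) = (2*I)*(-2 + I) = 2*I*(-2 + I))
C(v, r) = r + v
k(z, o) = 4
t(H) = -42 + 14*H (t(H) = (H - 3)*14 = (-3 + H)*14 = -42 + 14*H)
k(5, a(-2))*t(73) = 4*(-42 + 14*73) = 4*(-42 + 1022) = 4*980 = 3920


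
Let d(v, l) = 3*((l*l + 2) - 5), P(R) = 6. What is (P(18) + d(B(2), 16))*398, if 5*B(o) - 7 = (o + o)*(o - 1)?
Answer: 304470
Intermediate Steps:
B(o) = 7/5 + 2*o*(-1 + o)/5 (B(o) = 7/5 + ((o + o)*(o - 1))/5 = 7/5 + ((2*o)*(-1 + o))/5 = 7/5 + (2*o*(-1 + o))/5 = 7/5 + 2*o*(-1 + o)/5)
d(v, l) = -9 + 3*l² (d(v, l) = 3*((l² + 2) - 5) = 3*((2 + l²) - 5) = 3*(-3 + l²) = -9 + 3*l²)
(P(18) + d(B(2), 16))*398 = (6 + (-9 + 3*16²))*398 = (6 + (-9 + 3*256))*398 = (6 + (-9 + 768))*398 = (6 + 759)*398 = 765*398 = 304470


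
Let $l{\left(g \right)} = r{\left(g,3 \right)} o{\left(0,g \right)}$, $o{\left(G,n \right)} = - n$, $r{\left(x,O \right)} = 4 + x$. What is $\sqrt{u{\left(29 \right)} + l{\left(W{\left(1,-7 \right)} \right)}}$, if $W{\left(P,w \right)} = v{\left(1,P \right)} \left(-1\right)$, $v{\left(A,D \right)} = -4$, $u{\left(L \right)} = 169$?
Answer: $\sqrt{137} \approx 11.705$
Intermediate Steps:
$W{\left(P,w \right)} = 4$ ($W{\left(P,w \right)} = \left(-4\right) \left(-1\right) = 4$)
$l{\left(g \right)} = - g \left(4 + g\right)$ ($l{\left(g \right)} = \left(4 + g\right) \left(- g\right) = - g \left(4 + g\right)$)
$\sqrt{u{\left(29 \right)} + l{\left(W{\left(1,-7 \right)} \right)}} = \sqrt{169 - 4 \left(4 + 4\right)} = \sqrt{169 - 4 \cdot 8} = \sqrt{169 - 32} = \sqrt{137}$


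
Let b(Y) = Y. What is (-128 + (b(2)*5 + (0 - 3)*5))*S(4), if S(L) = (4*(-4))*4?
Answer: 8512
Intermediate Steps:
S(L) = -64 (S(L) = -16*4 = -64)
(-128 + (b(2)*5 + (0 - 3)*5))*S(4) = (-128 + (2*5 + (0 - 3)*5))*(-64) = (-128 + (10 - 3*5))*(-64) = (-128 + (10 - 15))*(-64) = (-128 - 5)*(-64) = -133*(-64) = 8512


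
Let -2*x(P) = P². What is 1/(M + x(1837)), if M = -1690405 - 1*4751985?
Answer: -2/16259349 ≈ -1.2301e-7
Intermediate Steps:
x(P) = -P²/2
M = -6442390 (M = -1690405 - 4751985 = -6442390)
1/(M + x(1837)) = 1/(-6442390 - ½*1837²) = 1/(-6442390 - ½*3374569) = 1/(-6442390 - 3374569/2) = 1/(-16259349/2) = -2/16259349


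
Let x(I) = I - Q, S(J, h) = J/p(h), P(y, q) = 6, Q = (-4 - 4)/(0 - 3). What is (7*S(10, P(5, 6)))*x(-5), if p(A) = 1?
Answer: -1610/3 ≈ -536.67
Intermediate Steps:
Q = 8/3 (Q = -8/(-3) = -8*(-⅓) = 8/3 ≈ 2.6667)
S(J, h) = J (S(J, h) = J/1 = J*1 = J)
x(I) = -8/3 + I (x(I) = I - 1*8/3 = I - 8/3 = -8/3 + I)
(7*S(10, P(5, 6)))*x(-5) = (7*10)*(-8/3 - 5) = 70*(-23/3) = -1610/3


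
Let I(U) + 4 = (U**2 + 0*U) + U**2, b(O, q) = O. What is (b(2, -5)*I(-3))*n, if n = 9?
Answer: 252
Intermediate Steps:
I(U) = -4 + 2*U**2 (I(U) = -4 + ((U**2 + 0*U) + U**2) = -4 + ((U**2 + 0) + U**2) = -4 + (U**2 + U**2) = -4 + 2*U**2)
(b(2, -5)*I(-3))*n = (2*(-4 + 2*(-3)**2))*9 = (2*(-4 + 2*9))*9 = (2*(-4 + 18))*9 = (2*14)*9 = 28*9 = 252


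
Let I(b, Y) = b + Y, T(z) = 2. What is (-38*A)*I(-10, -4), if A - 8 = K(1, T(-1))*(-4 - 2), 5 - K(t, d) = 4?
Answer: 1064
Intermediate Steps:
I(b, Y) = Y + b
K(t, d) = 1 (K(t, d) = 5 - 1*4 = 5 - 4 = 1)
A = 2 (A = 8 + 1*(-4 - 2) = 8 + 1*(-6) = 8 - 6 = 2)
(-38*A)*I(-10, -4) = (-38*2)*(-4 - 10) = -76*(-14) = 1064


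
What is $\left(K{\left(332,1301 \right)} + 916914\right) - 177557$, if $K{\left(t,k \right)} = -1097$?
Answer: $738260$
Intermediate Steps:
$\left(K{\left(332,1301 \right)} + 916914\right) - 177557 = \left(-1097 + 916914\right) - 177557 = 915817 - 177557 = 738260$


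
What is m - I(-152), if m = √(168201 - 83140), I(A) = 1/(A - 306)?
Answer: 1/458 + √85061 ≈ 291.65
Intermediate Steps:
I(A) = 1/(-306 + A)
m = √85061 ≈ 291.65
m - I(-152) = √85061 - 1/(-306 - 152) = √85061 - 1/(-458) = √85061 - 1*(-1/458) = √85061 + 1/458 = 1/458 + √85061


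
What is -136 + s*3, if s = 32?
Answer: -40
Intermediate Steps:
-136 + s*3 = -136 + 32*3 = -136 + 96 = -40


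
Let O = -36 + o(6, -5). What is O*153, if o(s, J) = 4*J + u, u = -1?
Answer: -8721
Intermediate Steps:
o(s, J) = -1 + 4*J (o(s, J) = 4*J - 1 = -1 + 4*J)
O = -57 (O = -36 + (-1 + 4*(-5)) = -36 + (-1 - 20) = -36 - 21 = -57)
O*153 = -57*153 = -8721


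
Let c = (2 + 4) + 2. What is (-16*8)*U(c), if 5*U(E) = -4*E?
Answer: 4096/5 ≈ 819.20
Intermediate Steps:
c = 8 (c = 6 + 2 = 8)
U(E) = -4*E/5 (U(E) = (-4*E)/5 = -4*E/5)
(-16*8)*U(c) = (-16*8)*(-⅘*8) = -128*(-32/5) = 4096/5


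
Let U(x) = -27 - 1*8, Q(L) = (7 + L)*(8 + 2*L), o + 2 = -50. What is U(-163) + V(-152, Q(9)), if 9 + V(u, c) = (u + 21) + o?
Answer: -227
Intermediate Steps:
o = -52 (o = -2 - 50 = -52)
U(x) = -35 (U(x) = -27 - 8 = -35)
V(u, c) = -40 + u (V(u, c) = -9 + ((u + 21) - 52) = -9 + ((21 + u) - 52) = -9 + (-31 + u) = -40 + u)
U(-163) + V(-152, Q(9)) = -35 + (-40 - 152) = -35 - 192 = -227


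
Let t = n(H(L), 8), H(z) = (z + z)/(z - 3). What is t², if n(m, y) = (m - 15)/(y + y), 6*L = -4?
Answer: 25921/30976 ≈ 0.83681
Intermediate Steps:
L = -⅔ (L = (⅙)*(-4) = -⅔ ≈ -0.66667)
H(z) = 2*z/(-3 + z) (H(z) = (2*z)/(-3 + z) = 2*z/(-3 + z))
n(m, y) = (-15 + m)/(2*y) (n(m, y) = (-15 + m)/((2*y)) = (-15 + m)*(1/(2*y)) = (-15 + m)/(2*y))
t = -161/176 (t = (½)*(-15 + 2*(-⅔)/(-3 - ⅔))/8 = (½)*(⅛)*(-15 + 2*(-⅔)/(-11/3)) = (½)*(⅛)*(-15 + 2*(-⅔)*(-3/11)) = (½)*(⅛)*(-15 + 4/11) = (½)*(⅛)*(-161/11) = -161/176 ≈ -0.91477)
t² = (-161/176)² = 25921/30976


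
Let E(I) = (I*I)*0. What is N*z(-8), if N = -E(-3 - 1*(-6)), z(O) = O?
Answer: 0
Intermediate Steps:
E(I) = 0 (E(I) = I²*0 = 0)
N = 0 (N = -1*0 = 0)
N*z(-8) = 0*(-8) = 0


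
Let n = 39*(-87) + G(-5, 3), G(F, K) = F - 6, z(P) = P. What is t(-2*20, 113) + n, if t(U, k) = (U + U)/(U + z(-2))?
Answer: -71444/21 ≈ -3402.1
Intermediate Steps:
G(F, K) = -6 + F
t(U, k) = 2*U/(-2 + U) (t(U, k) = (U + U)/(U - 2) = (2*U)/(-2 + U) = 2*U/(-2 + U))
n = -3404 (n = 39*(-87) + (-6 - 5) = -3393 - 11 = -3404)
t(-2*20, 113) + n = 2*(-2*20)/(-2 - 2*20) - 3404 = 2*(-40)/(-2 - 40) - 3404 = 2*(-40)/(-42) - 3404 = 2*(-40)*(-1/42) - 3404 = 40/21 - 3404 = -71444/21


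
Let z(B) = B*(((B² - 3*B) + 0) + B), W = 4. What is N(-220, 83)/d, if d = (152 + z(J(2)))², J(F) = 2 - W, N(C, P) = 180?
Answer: 45/4624 ≈ 0.0097318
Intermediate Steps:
J(F) = -2 (J(F) = 2 - 1*4 = 2 - 4 = -2)
z(B) = B*(B² - 2*B) (z(B) = B*((B² - 3*B) + B) = B*(B² - 2*B))
d = 18496 (d = (152 + (-2)²*(-2 - 2))² = (152 + 4*(-4))² = (152 - 16)² = 136² = 18496)
N(-220, 83)/d = 180/18496 = 180*(1/18496) = 45/4624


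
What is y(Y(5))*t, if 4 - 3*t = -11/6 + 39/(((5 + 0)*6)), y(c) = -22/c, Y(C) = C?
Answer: -1496/225 ≈ -6.6489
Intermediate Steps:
t = 68/45 (t = 4/3 - (-11/6 + 39/(((5 + 0)*6)))/3 = 4/3 - (-11*⅙ + 39/((5*6)))/3 = 4/3 - (-11/6 + 39/30)/3 = 4/3 - (-11/6 + 39*(1/30))/3 = 4/3 - (-11/6 + 13/10)/3 = 4/3 - ⅓*(-8/15) = 4/3 + 8/45 = 68/45 ≈ 1.5111)
y(Y(5))*t = -22/5*(68/45) = -22*⅕*(68/45) = -22/5*68/45 = -1496/225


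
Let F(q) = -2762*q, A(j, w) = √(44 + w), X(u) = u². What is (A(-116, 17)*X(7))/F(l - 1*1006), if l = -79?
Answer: 7*√61/428110 ≈ 0.00012770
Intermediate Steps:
(A(-116, 17)*X(7))/F(l - 1*1006) = (√(44 + 17)*7²)/((-2762*(-79 - 1*1006))) = (√61*49)/((-2762*(-79 - 1006))) = (49*√61)/((-2762*(-1085))) = (49*√61)/2996770 = (49*√61)*(1/2996770) = 7*√61/428110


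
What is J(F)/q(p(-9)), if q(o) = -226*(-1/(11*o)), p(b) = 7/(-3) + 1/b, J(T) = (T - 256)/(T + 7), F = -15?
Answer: -32791/8136 ≈ -4.0304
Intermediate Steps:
J(T) = (-256 + T)/(7 + T)
p(b) = -7/3 + 1/b (p(b) = 7*(-1/3) + 1/b = -7/3 + 1/b)
q(o) = 226/(11*o) (q(o) = -226*(-1/(11*o)) = -(-226)/(11*o) = 226/(11*o))
J(F)/q(p(-9)) = ((-256 - 15)/(7 - 15))/((226/(11*(-7/3 + 1/(-9))))) = (-271/(-8))/((226/(11*(-7/3 - 1/9)))) = (-1/8*(-271))/((226/(11*(-22/9)))) = 271/(8*(((226/11)*(-9/22)))) = 271/(8*(-1017/121)) = (271/8)*(-121/1017) = -32791/8136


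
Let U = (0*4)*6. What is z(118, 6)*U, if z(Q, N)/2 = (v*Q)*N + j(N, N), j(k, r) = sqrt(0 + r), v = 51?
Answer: 0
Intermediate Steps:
j(k, r) = sqrt(r)
z(Q, N) = 2*sqrt(N) + 102*N*Q (z(Q, N) = 2*((51*Q)*N + sqrt(N)) = 2*(51*N*Q + sqrt(N)) = 2*(sqrt(N) + 51*N*Q) = 2*sqrt(N) + 102*N*Q)
U = 0 (U = 0*6 = 0)
z(118, 6)*U = (2*sqrt(6) + 102*6*118)*0 = (2*sqrt(6) + 72216)*0 = (72216 + 2*sqrt(6))*0 = 0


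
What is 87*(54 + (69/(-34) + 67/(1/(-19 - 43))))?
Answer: -12133803/34 ≈ -3.5688e+5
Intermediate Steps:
87*(54 + (69/(-34) + 67/(1/(-19 - 43)))) = 87*(54 + (69*(-1/34) + 67/(1/(-62)))) = 87*(54 + (-69/34 + 67/(-1/62))) = 87*(54 + (-69/34 + 67*(-62))) = 87*(54 + (-69/34 - 4154)) = 87*(54 - 141305/34) = 87*(-139469/34) = -12133803/34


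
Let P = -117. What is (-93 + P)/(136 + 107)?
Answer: -70/81 ≈ -0.86420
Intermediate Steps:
(-93 + P)/(136 + 107) = (-93 - 117)/(136 + 107) = -210/243 = -210*1/243 = -70/81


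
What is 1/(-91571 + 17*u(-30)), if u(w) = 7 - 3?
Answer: -1/91503 ≈ -1.0929e-5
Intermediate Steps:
u(w) = 4
1/(-91571 + 17*u(-30)) = 1/(-91571 + 17*4) = 1/(-91571 + 68) = 1/(-91503) = -1/91503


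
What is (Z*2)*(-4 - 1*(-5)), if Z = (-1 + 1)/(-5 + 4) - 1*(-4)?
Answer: 8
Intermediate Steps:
Z = 4 (Z = 0/(-1) + 4 = 0*(-1) + 4 = 0 + 4 = 4)
(Z*2)*(-4 - 1*(-5)) = (4*2)*(-4 - 1*(-5)) = 8*(-4 + 5) = 8*1 = 8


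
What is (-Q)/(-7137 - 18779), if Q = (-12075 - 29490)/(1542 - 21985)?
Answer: 41565/529800788 ≈ 7.8454e-5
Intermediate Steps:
Q = 41565/20443 (Q = -41565/(-20443) = -41565*(-1/20443) = 41565/20443 ≈ 2.0332)
(-Q)/(-7137 - 18779) = (-1*41565/20443)/(-7137 - 18779) = -41565/20443/(-25916) = -41565/20443*(-1/25916) = 41565/529800788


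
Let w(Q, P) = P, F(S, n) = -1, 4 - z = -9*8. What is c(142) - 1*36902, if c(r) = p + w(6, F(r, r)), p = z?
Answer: -36827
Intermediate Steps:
z = 76 (z = 4 - (-9)*8 = 4 - 1*(-72) = 4 + 72 = 76)
p = 76
c(r) = 75 (c(r) = 76 - 1 = 75)
c(142) - 1*36902 = 75 - 1*36902 = 75 - 36902 = -36827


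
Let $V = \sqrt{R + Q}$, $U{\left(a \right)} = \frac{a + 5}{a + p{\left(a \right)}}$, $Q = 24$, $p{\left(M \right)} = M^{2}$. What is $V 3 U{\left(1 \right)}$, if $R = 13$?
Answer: $9 \sqrt{37} \approx 54.745$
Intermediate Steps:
$U{\left(a \right)} = \frac{5 + a}{a + a^{2}}$ ($U{\left(a \right)} = \frac{a + 5}{a + a^{2}} = \frac{5 + a}{a + a^{2}}$)
$V = \sqrt{37}$ ($V = \sqrt{13 + 24} = \sqrt{37} \approx 6.0828$)
$V 3 U{\left(1 \right)} = \sqrt{37} \cdot 3 \frac{5 + 1}{1 \left(1 + 1\right)} = 3 \sqrt{37} \cdot 1 \cdot \frac{1}{2} \cdot 6 = 3 \sqrt{37} \cdot 3 = 9 \sqrt{37}$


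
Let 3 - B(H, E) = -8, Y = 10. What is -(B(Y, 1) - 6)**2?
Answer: -25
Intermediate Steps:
B(H, E) = 11 (B(H, E) = 3 - 1*(-8) = 3 + 8 = 11)
-(B(Y, 1) - 6)**2 = -(11 - 6)**2 = -1*5**2 = -1*25 = -25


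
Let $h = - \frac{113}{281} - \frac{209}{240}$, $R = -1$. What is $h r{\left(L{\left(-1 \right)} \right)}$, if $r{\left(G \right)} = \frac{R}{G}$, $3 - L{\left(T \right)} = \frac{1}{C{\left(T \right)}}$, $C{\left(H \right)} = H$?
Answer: $\frac{85849}{269760} \approx 0.31824$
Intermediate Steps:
$L{\left(T \right)} = 3 - \frac{1}{T}$
$r{\left(G \right)} = - \frac{1}{G}$
$h = - \frac{85849}{67440}$ ($h = \left(-113\right) \frac{1}{281} - \frac{209}{240} = - \frac{113}{281} - \frac{209}{240} = - \frac{85849}{67440} \approx -1.273$)
$h r{\left(L{\left(-1 \right)} \right)} = - \frac{85849 \left(- \frac{1}{3 - \frac{1}{-1}}\right)}{67440} = - \frac{85849 \left(- \frac{1}{3 - -1}\right)}{67440} = - \frac{85849 \left(- \frac{1}{3 + 1}\right)}{67440} = - \frac{85849 \left(- \frac{1}{4}\right)}{67440} = - \frac{85849 \left(\left(-1\right) \frac{1}{4}\right)}{67440} = \left(- \frac{85849}{67440}\right) \left(- \frac{1}{4}\right) = \frac{85849}{269760}$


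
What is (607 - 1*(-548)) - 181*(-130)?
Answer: 24685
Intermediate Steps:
(607 - 1*(-548)) - 181*(-130) = (607 + 548) + 23530 = 1155 + 23530 = 24685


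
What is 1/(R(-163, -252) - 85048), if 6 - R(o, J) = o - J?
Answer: -1/85131 ≈ -1.1747e-5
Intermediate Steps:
R(o, J) = 6 + J - o (R(o, J) = 6 - (o - J) = 6 + (J - o) = 6 + J - o)
1/(R(-163, -252) - 85048) = 1/((6 - 252 - 1*(-163)) - 85048) = 1/((6 - 252 + 163) - 85048) = 1/(-83 - 85048) = 1/(-85131) = -1/85131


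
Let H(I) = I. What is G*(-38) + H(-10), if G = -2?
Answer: 66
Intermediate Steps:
G*(-38) + H(-10) = -2*(-38) - 10 = 76 - 10 = 66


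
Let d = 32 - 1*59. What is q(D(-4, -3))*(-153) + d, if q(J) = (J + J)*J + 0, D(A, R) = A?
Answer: -4923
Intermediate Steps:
d = -27 (d = 32 - 59 = -27)
q(J) = 2*J**2 (q(J) = (2*J)*J + 0 = 2*J**2 + 0 = 2*J**2)
q(D(-4, -3))*(-153) + d = (2*(-4)**2)*(-153) - 27 = (2*16)*(-153) - 27 = 32*(-153) - 27 = -4896 - 27 = -4923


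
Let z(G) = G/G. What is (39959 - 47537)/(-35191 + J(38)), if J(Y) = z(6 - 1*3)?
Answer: 421/1955 ≈ 0.21535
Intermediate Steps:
z(G) = 1
J(Y) = 1
(39959 - 47537)/(-35191 + J(38)) = (39959 - 47537)/(-35191 + 1) = -7578/(-35190) = -7578*(-1/35190) = 421/1955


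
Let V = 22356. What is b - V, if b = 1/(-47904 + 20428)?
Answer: -614253457/27476 ≈ -22356.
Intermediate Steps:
b = -1/27476 (b = 1/(-27476) = -1/27476 ≈ -3.6395e-5)
b - V = -1/27476 - 1*22356 = -1/27476 - 22356 = -614253457/27476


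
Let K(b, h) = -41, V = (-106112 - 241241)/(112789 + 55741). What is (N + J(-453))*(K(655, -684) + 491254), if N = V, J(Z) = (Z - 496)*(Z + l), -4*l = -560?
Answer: 24589778074715741/168530 ≈ 1.4591e+11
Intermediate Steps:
l = 140 (l = -1/4*(-560) = 140)
V = -347353/168530 ≈ -2.0611
J(Z) = (-496 + Z)*(140 + Z) (J(Z) = (Z - 496)*(Z + 140) = (-496 + Z)*(140 + Z))
N = -347353/168530 ≈ -2.0611
(N + J(-453))*(K(655, -684) + 491254) = (-347353/168530 + (-69440 + (-453)**2 - 356*(-453)))*(-41 + 491254) = (-347353/168530 + (-69440 + 205209 + 161268))*491213 = (-347353/168530 + 297037)*491213 = (50059298257/168530)*491213 = 24589778074715741/168530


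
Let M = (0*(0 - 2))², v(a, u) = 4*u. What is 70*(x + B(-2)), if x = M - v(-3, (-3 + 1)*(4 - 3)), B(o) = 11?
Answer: 1330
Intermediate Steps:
M = 0 (M = (0*(-2))² = 0² = 0)
x = 8 (x = 0 - 4*(-3 + 1)*(4 - 3) = 0 - 4*(-2*1) = 0 - 4*(-2) = 0 - 1*(-8) = 0 + 8 = 8)
70*(x + B(-2)) = 70*(8 + 11) = 70*19 = 1330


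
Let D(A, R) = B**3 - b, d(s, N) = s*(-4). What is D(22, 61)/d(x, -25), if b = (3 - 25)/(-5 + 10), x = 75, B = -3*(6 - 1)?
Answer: 16853/1500 ≈ 11.235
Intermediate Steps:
B = -15 (B = -3*5 = -15)
b = -22/5 ≈ -4.4000
d(s, N) = -4*s
D(A, R) = -16853/5 (D(A, R) = (-15)**3 - 1*(-22/5) = -3375 + 22/5 = -16853/5)
D(22, 61)/d(x, -25) = -16853/(5*((-4*75))) = -16853/5/(-300) = -16853/5*(-1/300) = 16853/1500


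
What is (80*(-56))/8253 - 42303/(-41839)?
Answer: 23098277/49328181 ≈ 0.46826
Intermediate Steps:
(80*(-56))/8253 - 42303/(-41839) = -4480*1/8253 - 42303*(-1/41839) = -640/1179 + 42303/41839 = 23098277/49328181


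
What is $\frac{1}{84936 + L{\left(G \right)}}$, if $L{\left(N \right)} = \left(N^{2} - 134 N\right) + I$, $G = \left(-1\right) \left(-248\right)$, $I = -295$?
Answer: $\frac{1}{112913} \approx 8.8564 \cdot 10^{-6}$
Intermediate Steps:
$G = 248$
$L{\left(N \right)} = -295 + N^{2} - 134 N$ ($L{\left(N \right)} = \left(N^{2} - 134 N\right) - 295 = -295 + N^{2} - 134 N$)
$\frac{1}{84936 + L{\left(G \right)}} = \frac{1}{84936 - \left(33527 - 61504\right)} = \frac{1}{84936 - -27977} = \frac{1}{84936 + 27977} = \frac{1}{112913}$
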